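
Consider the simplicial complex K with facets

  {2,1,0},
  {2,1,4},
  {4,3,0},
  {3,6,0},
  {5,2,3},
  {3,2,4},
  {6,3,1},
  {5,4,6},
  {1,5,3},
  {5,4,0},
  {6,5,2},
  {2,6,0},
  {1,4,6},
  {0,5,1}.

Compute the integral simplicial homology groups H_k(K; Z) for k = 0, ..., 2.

H_0 = Z,  H_1 = Z^2,  H_2 = Z.

Order the vertices as 0 < 1 < 2 < 3 < 4 < 5 < 6. Listing each simplex with vertices in this order, K has dimension 2 with simplices:

  0-simplices (7): [0], [1], [2], [3], [4], [5], [6]
  1-simplices (21): [0,1], [0,2], [0,3], [0,4], [0,5], [0,6], [1,2], [1,3], [1,4], [1,5], [1,6], [2,3], [2,4], [2,5], [2,6], [3,4], [3,5], [3,6], [4,5], [4,6], [5,6]
  2-simplices (14): [0,1,2], [0,1,5], [0,2,6], [0,3,4], [0,3,6], [0,4,5], [1,2,4], [1,3,5], [1,3,6], [1,4,6], [2,3,4], [2,3,5], [2,5,6], [4,5,6]

Hence C_0 ≅ Z^7, C_1 ≅ Z^21, C_2 ≅ Z^14.

∂_1: C_1 → C_0 is given by ∂[p,q] = [q] − [p]. For instance
  ∂[1,6] = [6] − [1].
This gives a 7×21 integer matrix of rank 6; reducing to Smith normal form yields diagonal entries (1,1,1,1,1,1).

Boundary ∂_2: C_2 → C_1 acts by ∂[p,q,r] = [q,r] − [p,r] + [p,q]. For instance
  ∂[0,1,5] = [1,5] − [0,5] + [0,1],
  ∂[1,3,6] = [3,6] − [1,6] + [1,3].
The resulting 21×14 matrix has rank 13, and its Smith normal form has invariant factors (1,1,1,1,1,1,1,1,1,1,1,1,1).

Reading off H_k = ker ∂_k / im ∂_{k+1}:

  H_0: rank C_0 − rank ∂_1 = 7 − 6 = 1, and the invariant factors of ∂_1 are all 1, so H_0 ≅ Z.
  H_1: rank ker ∂_1 − rank ∂_2 = (21 − 6) − 13 = 2, and the invariant factors of ∂_2 are all 1, so H_1 ≅ Z^2.
  H_2: rank ker ∂_2 − rank ∂_3 = (14 − 13) − 0 = 1, and there is no ∂_3, so H_2 ≅ Z.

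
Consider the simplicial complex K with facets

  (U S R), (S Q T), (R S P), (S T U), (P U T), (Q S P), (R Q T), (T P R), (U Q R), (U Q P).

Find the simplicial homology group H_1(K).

Fix the vertex order P < Q < R < S < T < U and write every simplex with vertices in increasing order. Then dim K = 2 and the simplices of K are:

  0-simplices (6): P, Q, R, S, T, U
  1-simplices (15): PQ, PR, PS, PT, PU, QR, QS, QT, QU, RS, RT, RU, ST, SU, TU
  2-simplices (10): PQS, PQU, PRS, PRT, PTU, QRT, QRU, QST, RSU, STU

giving chain groups C_0 ≅ Z^6, C_1 ≅ Z^15, C_2 ≅ Z^10.

The boundary map ∂_1: C_1 → C_0 sends each edge [p,q] (with p < q) to q − p. For instance
  ∂SU = U − S.
This gives a 6×15 integer matrix of rank 5; reducing to Smith normal form yields diagonal entries (1,1,1,1,1).

The boundary map ∂_2: C_2 → C_1 maps a triangle to the signed sum of its edges. For instance
  ∂QST = ST − QT + QS,
  ∂PQU = QU − PU + PQ.
The 15×10 boundary matrix has rank 10 and Smith normal form diag(1,1,1,1,1,1,1,1,1,2).

From H_k ≅ ker(∂_k) / im(∂_{k+1}) we obtain:

  H_1: rank ker ∂_1 − rank ∂_2 = (15 − 5) − 10 = 0, and ∂_2 has invariant factor 2 > 1, so H_1 ≅ Z_2.

H_1 = Z_2.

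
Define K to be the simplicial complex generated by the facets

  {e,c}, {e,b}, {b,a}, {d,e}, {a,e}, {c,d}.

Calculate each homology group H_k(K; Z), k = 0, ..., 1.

Fix the vertex order a < b < c < d < e and write every simplex with vertices in increasing order. Then dim K = 1 and the simplices of K are:

  0-simplices (5): a, b, c, d, e
  1-simplices (6): ab, ae, be, cd, ce, de

giving chain groups C_0 ≅ Z^5, C_1 ≅ Z^6.

The boundary map ∂_1: C_1 → C_0 sends each edge [p,q] (with p < q) to q − p. For instance
  ∂ae = e − a.
This gives a 5×6 integer matrix of rank 4; reducing to Smith normal form yields diagonal entries (1,1,1,1).

Computing H_k = (kernel of ∂_k) / (image of ∂_{k+1}):

  H_0: rank C_0 − rank ∂_1 = 5 − 4 = 1, and the invariant factors of ∂_1 are all 1, so H_0 ≅ Z.
  H_1: rank ker ∂_1 − rank ∂_2 = (6 − 4) − 0 = 2, and there is no ∂_2, so H_1 ≅ Z^2.

As a check, the Euler characteristic is 5 − 6 = -1, which agrees with 1 − 2 = -1.
(K is a triangulation of a wedge of 2 circles.)

H_0 ≅ Z,  H_1 ≅ Z^2.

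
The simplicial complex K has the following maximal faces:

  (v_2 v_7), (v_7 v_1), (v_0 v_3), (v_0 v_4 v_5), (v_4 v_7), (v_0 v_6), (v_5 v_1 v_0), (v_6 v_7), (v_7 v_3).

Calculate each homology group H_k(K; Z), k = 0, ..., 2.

Take the total order v_0 < v_1 < v_2 < v_3 < v_4 < v_5 < v_6 < v_7 on the vertex set. Then K (dimension 2) consists of the simplices:

  0-simplices (8): [v_0], [v_1], [v_2], [v_3], [v_4], [v_5], [v_6], [v_7]
  1-simplices (12): [v_0,v_1], [v_0,v_3], [v_0,v_4], [v_0,v_5], [v_0,v_6], [v_1,v_5], [v_1,v_7], [v_2,v_7], [v_3,v_7], [v_4,v_5], [v_4,v_7], [v_6,v_7]
  2-simplices (2): [v_0,v_1,v_5], [v_0,v_4,v_5]

so the chain groups are C_0 ≅ Z^8, C_1 ≅ Z^12, C_2 ≅ Z^2.

The boundary map ∂_1: C_1 → C_0 maps an edge to its endpoints' difference, ∂[p,q] = q − p.
As a 8×12 matrix over Z this has rank 7, with invariant factors (1,1,1,1,1,1,1).

The boundary map ∂_2: C_2 → C_1 maps a triangle to the signed sum of its edges. For instance
  ∂[v_0,v_1,v_5] = [v_1,v_5] − [v_0,v_5] + [v_0,v_1],
  ∂[v_0,v_4,v_5] = [v_4,v_5] − [v_0,v_5] + [v_0,v_4].
The 12×2 boundary matrix has rank 2 and Smith normal form diag(1,1).

From H_k ≅ ker(∂_k) / im(∂_{k+1}) we obtain:

  H_0: rank C_0 − rank ∂_1 = 8 − 7 = 1, and the invariant factors of ∂_1 are all 1, so H_0 ≅ Z.
  H_1: rank ker ∂_1 − rank ∂_2 = (12 − 7) − 2 = 3, and the invariant factors of ∂_2 are all 1, so H_1 ≅ Z^3.
  H_2: rank ker ∂_2 − rank ∂_3 = (2 − 2) − 0 = 0, and there is no ∂_3, so H_2 ≅ 0.

H_0 ≅ Z,  H_1 ≅ Z^3,  H_2 = 0.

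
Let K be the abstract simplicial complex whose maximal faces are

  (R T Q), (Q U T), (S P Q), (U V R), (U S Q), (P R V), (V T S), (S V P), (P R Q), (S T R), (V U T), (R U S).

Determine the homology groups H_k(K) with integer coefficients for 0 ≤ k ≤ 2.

H_0 ≅ Z,  H_1 ≅ Z/2,  H_2 = 0.

We work with the vertex ordering P < Q < R < S < T < U < V. The simplices of K, each written with vertices in increasing order, are:

  0-simplices (7): P, Q, R, S, T, U, V
  1-simplices (18): PQ, PR, PS, PV, QR, QS, QT, QU, RS, RT, RU, RV, ST, SU, SV, TU, TV, UV
  2-simplices (12): PQR, PQS, PRV, PSV, QRT, QSU, QTU, RST, RSU, RUV, STV, TUV

Hence C_0 ≅ Z^7, C_1 ≅ Z^18, C_2 ≅ Z^12.

∂_1: C_1 → C_0 is given by ∂[p,q] = [q] − [p].
The resulting 7×18 matrix has rank 6, and its Smith normal form has invariant factors (1,1,1,1,1,1).

Boundary ∂_2: C_2 → C_1 acts by ∂[p,q,r] = [q,r] − [p,r] + [p,q]. For instance
  ∂RST = ST − RT + RS,
  ∂PQR = QR − PR + PQ.
This gives a 18×12 integer matrix of rank 12; reducing to Smith normal form yields diagonal entries (1,1,1,1,1,1,1,1,1,1,1,2).

Reading off H_k = ker ∂_k / im ∂_{k+1}:

  H_0: rank C_0 − rank ∂_1 = 7 − 6 = 1, and the invariant factors of ∂_1 are all 1, so H_0 = Z.
  H_1: rank ker ∂_1 − rank ∂_2 = (18 − 6) − 12 = 0, and ∂_2 has invariant factor 2 > 1, so H_1 = Z/2.
  H_2: rank ker ∂_2 − rank ∂_3 = (12 − 12) − 0 = 0, and there is no ∂_3, so H_2 = 0.

As a check, the Euler characteristic is 7 − 18 + 12 = 1, which agrees with 1 − 0 + 0 = 1.
(K is a triangulation of the real projective plane RP^2.)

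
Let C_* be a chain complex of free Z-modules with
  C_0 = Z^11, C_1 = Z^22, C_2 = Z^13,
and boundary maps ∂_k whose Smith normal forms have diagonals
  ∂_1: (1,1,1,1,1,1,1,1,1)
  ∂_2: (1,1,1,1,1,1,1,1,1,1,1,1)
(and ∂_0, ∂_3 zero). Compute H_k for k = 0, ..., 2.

H_0 ≅ Z^2,  H_1 ≅ Z,  H_2 ≅ Z.

H_0: b_0 = 11 − 0 − 9 = 2; torsion from ∂_1 factors > 1: none. So H_0 ≅ Z^2.
H_1: b_1 = 22 − 9 − 12 = 1; torsion from ∂_2 factors > 1: none. So H_1 ≅ Z.
H_2: b_2 = 13 − 12 − 0 = 1; torsion from ∂_3 factors > 1: none. So H_2 ≅ Z.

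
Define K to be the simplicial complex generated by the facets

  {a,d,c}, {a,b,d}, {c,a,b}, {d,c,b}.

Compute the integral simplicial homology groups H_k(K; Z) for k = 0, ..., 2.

H_0 = Z,  H_1 = 0,  H_2 = Z.

Fix the vertex order a < b < c < d and write every simplex with vertices in increasing order. Then dim K = 2 and the simplices of K are:

  0-simplices (4): a, b, c, d
  1-simplices (6): ab, ac, ad, bc, bd, cd
  2-simplices (4): abc, abd, acd, bcd

so the chain groups are C_0 ≅ Z^4, C_1 ≅ Z^6, C_2 ≅ Z^4.

The boundary map ∂_1: C_1 → C_0 maps an edge to its endpoints' difference, ∂[p,q] = q − p. For instance
  ∂bc = c − b.
The resulting 4×6 matrix has rank 3, and its Smith normal form has invariant factors (1,1,1).

The boundary map ∂_2: C_2 → C_1 sends each 2-simplex [p,q,r] to [q,r] − [p,r] + [p,q]. For instance
  ∂abc = bc − ac + ab,
  ∂abd = bd − ad + ab.
The 6×4 boundary matrix has rank 3 and Smith normal form diag(1,1,1).

Reading off H_k = ker ∂_k / im ∂_{k+1}:

  H_0: rank C_0 − rank ∂_1 = 4 − 3 = 1, and the invariant factors of ∂_1 are all 1, so H_0 ≅ Z.
  H_1: rank ker ∂_1 − rank ∂_2 = (6 − 3) − 3 = 0, and the invariant factors of ∂_2 are all 1, so H_1 ≅ 0.
  H_2: rank ker ∂_2 − rank ∂_3 = (4 − 3) − 0 = 1, and there is no ∂_3, so H_2 ≅ Z.

As a check, the Euler characteristic is 4 − 6 + 4 = 2, which agrees with 1 − 0 + 1 = 2.
(K is a triangulation of the 2-sphere S^2.)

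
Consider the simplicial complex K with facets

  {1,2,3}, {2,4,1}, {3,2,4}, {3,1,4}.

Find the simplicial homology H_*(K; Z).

H_0 ≅ Z,  H_1 = 0,  H_2 ≅ Z.

Order the vertices as 1 < 2 < 3 < 4. Listing each simplex with vertices in this order, K has dimension 2 with simplices:

  0-simplices (4): [1], [2], [3], [4]
  1-simplices (6): [1,2], [1,3], [1,4], [2,3], [2,4], [3,4]
  2-simplices (4): [1,2,3], [1,2,4], [1,3,4], [2,3,4]

so the chain groups are C_0 ≅ Z^4, C_1 ≅ Z^6, C_2 ≅ Z^4.

Boundary ∂_1: C_1 → C_0 is given by ∂[p,q] = [q] − [p]. For instance
  ∂[1,2] = [2] − [1].
The resulting 4×6 matrix has rank 3, and its Smith normal form has invariant factors (1,1,1).

∂_2: C_2 → C_1 acts by ∂[p,q,r] = [q,r] − [p,r] + [p,q]. For instance
  ∂[2,3,4] = [3,4] − [2,4] + [2,3],
  ∂[1,3,4] = [3,4] − [1,4] + [1,3].
The resulting 6×4 matrix has rank 3, and its Smith normal form has invariant factors (1,1,1).

Now H_k = ker ∂_k / im ∂_{k+1}, so:

  H_0: rank C_0 − rank ∂_1 = 4 − 3 = 1, and the invariant factors of ∂_1 are all 1, so H_0 = Z.
  H_1: rank ker ∂_1 − rank ∂_2 = (6 − 3) − 3 = 0, and the invariant factors of ∂_2 are all 1, so H_1 = 0.
  H_2: rank ker ∂_2 − rank ∂_3 = (4 − 3) − 0 = 1, and there is no ∂_3, so H_2 = Z.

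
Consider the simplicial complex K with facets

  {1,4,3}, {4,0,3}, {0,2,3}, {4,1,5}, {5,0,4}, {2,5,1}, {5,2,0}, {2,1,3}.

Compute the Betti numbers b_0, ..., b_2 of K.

We work with the vertex ordering 0 < 1 < 2 < 3 < 4 < 5. The simplices of K, each written with vertices in increasing order, are:

  0-simplices (6): [0], [1], [2], [3], [4], [5]
  1-simplices (12): [0,2], [0,3], [0,4], [0,5], [1,2], [1,3], [1,4], [1,5], [2,3], [2,5], [3,4], [4,5]
  2-simplices (8): [0,2,3], [0,2,5], [0,3,4], [0,4,5], [1,2,3], [1,2,5], [1,3,4], [1,4,5]

Hence C_0 ≅ Z^6, C_1 ≅ Z^12, C_2 ≅ Z^8.

∂_1: C_1 → C_0 sends each edge [p,q] (with p < q) to q − p. For instance
  ∂[1,4] = [4] − [1].
The 6×12 boundary matrix has rank 5 and Smith normal form diag(1,1,1,1,1).

∂_2: C_2 → C_1 acts by ∂[p,q,r] = [q,r] − [p,r] + [p,q]. For instance
  ∂[1,4,5] = [4,5] − [1,5] + [1,4],
  ∂[0,2,5] = [2,5] − [0,5] + [0,2].
The 12×8 boundary matrix has rank 7 and Smith normal form diag(1,1,1,1,1,1,1).

Now H_k = ker ∂_k / im ∂_{k+1}, so:

  H_0: rank C_0 − rank ∂_1 = 6 − 5 = 1, and the invariant factors of ∂_1 are all 1, so H_0 = Z.
  H_1: rank ker ∂_1 − rank ∂_2 = (12 − 5) − 7 = 0, and the invariant factors of ∂_2 are all 1, so H_1 = 0.
  H_2: rank ker ∂_2 − rank ∂_3 = (8 − 7) − 0 = 1, and there is no ∂_3, so H_2 = Z.

As a check, the Euler characteristic is 6 − 12 + 8 = 2, which agrees with 1 − 0 + 1 = 2.
(K is a triangulation of the 2-sphere S^2.)

Hence the Betti numbers are b_0 = 1, b_1 = 0, b_2 = 1.

b_0 = 1, b_1 = 0, b_2 = 1.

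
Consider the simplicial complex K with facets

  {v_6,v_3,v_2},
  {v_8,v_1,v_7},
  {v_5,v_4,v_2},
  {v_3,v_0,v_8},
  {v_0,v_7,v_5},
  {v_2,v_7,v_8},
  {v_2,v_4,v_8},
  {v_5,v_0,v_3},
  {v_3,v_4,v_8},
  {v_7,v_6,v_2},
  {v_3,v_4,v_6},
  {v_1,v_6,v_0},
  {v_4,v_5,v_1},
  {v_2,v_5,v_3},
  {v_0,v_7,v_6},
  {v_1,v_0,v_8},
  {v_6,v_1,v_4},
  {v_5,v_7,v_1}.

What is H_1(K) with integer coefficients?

K has 9 vertices, 27 edges, 18 triangles.
rank ∂_1 = 8, rank ∂_2 = 18 ⇒ b_1 = 27 − 8 − 18 = 1; ∂_2 has invariant factor(s) [2] giving torsion. So H_1 ≅ Z ⊕ Z/2Z.

H_1 = Z ⊕ Z/2Z.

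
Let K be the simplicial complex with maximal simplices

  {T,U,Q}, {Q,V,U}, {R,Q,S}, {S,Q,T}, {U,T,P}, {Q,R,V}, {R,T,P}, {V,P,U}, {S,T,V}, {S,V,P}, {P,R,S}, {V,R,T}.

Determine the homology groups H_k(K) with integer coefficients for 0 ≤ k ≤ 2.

H_0 ≅ Z,  H_1 ≅ Z_2,  H_2 = 0.

We work with the vertex ordering P < Q < R < S < T < U < V. The simplices of K, each written with vertices in increasing order, are:

  0-simplices (7): P, Q, R, S, T, U, V
  1-simplices (18): PR, PS, PT, PU, PV, QR, QS, QT, QU, QV, RS, RT, RV, ST, SV, TU, TV, UV
  2-simplices (12): PRS, PRT, PSV, PTU, PUV, QRS, QRV, QST, QTU, QUV, RTV, STV

Hence C_0 ≅ Z^7, C_1 ≅ Z^18, C_2 ≅ Z^12.

The boundary map ∂_1: C_1 → C_0 sends each edge [p,q] (with p < q) to q − p.
The 7×18 boundary matrix has rank 6 and Smith normal form diag(1,1,1,1,1,1).

The boundary map ∂_2: C_2 → C_1 acts by ∂[p,q,r] = [q,r] − [p,r] + [p,q]. For instance
  ∂QUV = UV − QV + QU,
  ∂RTV = TV − RV + RT.
The resulting 18×12 matrix has rank 12, and its Smith normal form has invariant factors (1,1,1,1,1,1,1,1,1,1,1,2).

From H_k ≅ ker(∂_k) / im(∂_{k+1}) we obtain:

  H_0: rank C_0 − rank ∂_1 = 7 − 6 = 1, and the invariant factors of ∂_1 are all 1, so H_0 = Z.
  H_1: rank ker ∂_1 − rank ∂_2 = (18 − 6) − 12 = 0, and ∂_2 has invariant factor 2 > 1, so H_1 = Z_2.
  H_2: rank ker ∂_2 − rank ∂_3 = (12 − 12) − 0 = 0, and there is no ∂_3, so H_2 = 0.

As a check, the Euler characteristic is 7 − 18 + 12 = 1, which agrees with 1 − 0 + 0 = 1.
(K is a triangulation of the real projective plane RP^2.)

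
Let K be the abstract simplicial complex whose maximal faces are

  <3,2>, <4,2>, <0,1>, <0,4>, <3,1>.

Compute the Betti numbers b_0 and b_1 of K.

b_0 = 1, b_1 = 1.

Fix the vertex order 0 < 1 < 2 < 3 < 4 and write every simplex with vertices in increasing order. Then dim K = 1 and the simplices of K are:

  0-simplices (5): [0], [1], [2], [3], [4]
  1-simplices (5): [0,1], [0,4], [1,3], [2,3], [2,4]

so the chain groups are C_0 ≅ Z^5, C_1 ≅ Z^5.

Boundary ∂_1: C_1 → C_0 is given by ∂[p,q] = [q] − [p]. For instance
  ∂[2,3] = [3] − [2].
The resulting 5×5 matrix has rank 4, and its Smith normal form has invariant factors (1,1,1,1).

Reading off H_k = ker ∂_k / im ∂_{k+1}:

  H_0: rank C_0 − rank ∂_1 = 5 − 4 = 1, and the invariant factors of ∂_1 are all 1, so H_0 = Z.
  H_1: rank ker ∂_1 − rank ∂_2 = (5 − 4) − 0 = 1, and there is no ∂_2, so H_1 = Z.

As a check, the Euler characteristic is 5 − 5 = 0, which agrees with 1 − 1 = 0.

Hence the Betti numbers are b_0 = 1, b_1 = 1.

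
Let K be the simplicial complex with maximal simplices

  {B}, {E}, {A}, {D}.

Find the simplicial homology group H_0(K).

K has 4 vertices.
rank ∂_0 = 0, rank ∂_1 = 0 ⇒ b_0 = 4 − 0 − 0 = 4. So H_0 = Z^4.

H_0 ≅ Z^4.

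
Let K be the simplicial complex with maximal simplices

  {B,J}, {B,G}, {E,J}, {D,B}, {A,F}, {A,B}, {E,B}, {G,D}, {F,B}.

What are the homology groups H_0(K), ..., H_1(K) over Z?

H_0 ≅ Z,  H_1 ≅ Z^3.

K has 7 vertices, 9 edges.
rank ∂_0 = 0, rank ∂_1 = 6 ⇒ b_0 = 7 − 0 − 6 = 1; all invariant factors of ∂_1 are 1 so no torsion. So H_0 ≅ Z.
rank ∂_1 = 6, rank ∂_2 = 0 ⇒ b_1 = 9 − 6 − 0 = 3. So H_1 ≅ Z^3.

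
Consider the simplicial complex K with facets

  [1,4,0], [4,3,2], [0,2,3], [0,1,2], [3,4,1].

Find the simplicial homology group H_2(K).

K has 5 vertices, 10 edges, 5 triangles.
rank ∂_2 = 5, rank ∂_3 = 0 ⇒ b_2 = 5 − 5 − 0 = 0. So H_2 ≅ 0.

H_2 ≅ 0.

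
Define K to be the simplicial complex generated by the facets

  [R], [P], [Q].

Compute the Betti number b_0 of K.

We work with the vertex ordering P < Q < R. The simplices of K, each written with vertices in increasing order, are:

  0-simplices (3): P, Q, R

Hence C_0 ≅ Z^3.

Reading off H_k = ker ∂_k / im ∂_{k+1}:

  H_0: rank C_0 − rank ∂_1 = 3 − 0 = 3, and there is no ∂_1, so H_0 = Z^3.

Hence the Betti numbers are b_0 = 3.

b_0 = 3.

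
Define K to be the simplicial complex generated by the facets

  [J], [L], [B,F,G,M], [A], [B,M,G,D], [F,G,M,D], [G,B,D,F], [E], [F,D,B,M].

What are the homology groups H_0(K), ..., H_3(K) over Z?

Take the total order A < B < D < E < F < G < J < L < M on the vertex set. Then K (dimension 3) consists of the simplices:

  0-simplices (9): A, B, D, E, F, G, J, L, M
  1-simplices (10): BD, BF, BG, BM, DF, DG, DM, FG, FM, GM
  2-simplices (10): BDF, BDG, BDM, BFG, BFM, BGM, DFG, DFM, DGM, FGM
  3-simplices (5): BDFG, BDFM, BDGM, BFGM, DFGM

Hence C_0 ≅ Z^9, C_1 ≅ Z^10, C_2 ≅ Z^10, C_3 ≅ Z^5.

Boundary ∂_1: C_1 → C_0 is given by ∂[p,q] = [q] − [p]. For instance
  ∂GM = M − G.
As a 9×10 matrix over Z this has rank 4, with invariant factors (1,1,1,1).

The boundary map ∂_2: C_2 → C_1 sends each 2-simplex [p,q,r] to [q,r] − [p,r] + [p,q]. For instance
  ∂DFM = FM − DM + DF,
  ∂BDF = DF − BF + BD.
The resulting 10×10 matrix has rank 6, and its Smith normal form has invariant factors (1,1,1,1,1,1).

The boundary map ∂_3: C_3 → C_2 sends each 3-simplex σ to the alternating sum Σ_i (−1)^i (σ with its i-th vertex removed). For instance
  ∂DFGM = FGM − DGM + DFM − DFG,
  ∂BFGM = FGM − BGM + BFM − BFG.
The 10×5 boundary matrix has rank 4 and Smith normal form diag(1,1,1,1).

From H_k ≅ ker(∂_k) / im(∂_{k+1}) we obtain:

  H_0: rank C_0 − rank ∂_1 = 9 − 4 = 5, and the invariant factors of ∂_1 are all 1, so H_0 ≅ Z^5.
  H_1: rank ker ∂_1 − rank ∂_2 = (10 − 4) − 6 = 0, and the invariant factors of ∂_2 are all 1, so H_1 ≅ 0.
  H_2: rank ker ∂_2 − rank ∂_3 = (10 − 6) − 4 = 0, and the invariant factors of ∂_3 are all 1, so H_2 ≅ 0.
  H_3: rank ker ∂_3 − rank ∂_4 = (5 − 4) − 0 = 1, and there is no ∂_4, so H_3 ≅ Z.

As a check, the Euler characteristic is 9 − 10 + 10 − 5 = 4, which agrees with 5 − 0 + 0 − 1 = 4.
(K is a triangulation of the disjoint union of the 3-sphere S^3 and a set of 4 points.)

H_0 = Z^5,  H_1 = 0,  H_2 = 0,  H_3 = Z.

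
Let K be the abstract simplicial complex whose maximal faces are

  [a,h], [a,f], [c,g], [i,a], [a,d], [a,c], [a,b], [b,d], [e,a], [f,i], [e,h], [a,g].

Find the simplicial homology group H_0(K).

H_0 ≅ Z.

Take the total order a < b < c < d < e < f < g < h < i on the vertex set. Then K (dimension 1) consists of the simplices:

  0-simplices (9): a, b, c, d, e, f, g, h, i
  1-simplices (12): ab, ac, ad, ae, af, ag, ah, ai, bd, cg, eh, fi

so the chain groups are C_0 ≅ Z^9, C_1 ≅ Z^12.

Boundary ∂_1: C_1 → C_0 maps an edge to its endpoints' difference, ∂[p,q] = q − p.
As a 9×12 matrix over Z this has rank 8, with invariant factors (1,1,1,1,1,1,1,1).

Computing H_k = (kernel of ∂_k) / (image of ∂_{k+1}):

  H_0: rank C_0 − rank ∂_1 = 9 − 8 = 1, and the invariant factors of ∂_1 are all 1, so H_0 = Z.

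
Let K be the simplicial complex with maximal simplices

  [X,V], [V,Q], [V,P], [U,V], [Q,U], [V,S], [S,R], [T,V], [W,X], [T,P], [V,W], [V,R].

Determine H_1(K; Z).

H_1 = Z^4.

Fix the vertex order P < Q < R < S < T < U < V < W < X and write every simplex with vertices in increasing order. Then dim K = 1 and the simplices of K are:

  0-simplices (9): P, Q, R, S, T, U, V, W, X
  1-simplices (12): PT, PV, QU, QV, RS, RV, SV, TV, UV, VW, VX, WX

so the chain groups are C_0 ≅ Z^9, C_1 ≅ Z^12.

The boundary map ∂_1: C_1 → C_0 maps an edge to its endpoints' difference, ∂[p,q] = q − p. For instance
  ∂RV = V − R.
This gives a 9×12 integer matrix of rank 8; reducing to Smith normal form yields diagonal entries (1,1,1,1,1,1,1,1).

Reading off H_k = ker ∂_k / im ∂_{k+1}:

  H_1: rank ker ∂_1 − rank ∂_2 = (12 − 8) − 0 = 4, and there is no ∂_2, so H_1 ≅ Z^4.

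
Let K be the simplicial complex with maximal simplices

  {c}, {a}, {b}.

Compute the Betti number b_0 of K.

b_0 = 3.

Order the vertices as a < b < c. Listing each simplex with vertices in this order, K has dimension 0 with simplices:

  0-simplices (3): a, b, c

so the chain groups are C_0 ≅ Z^3.

Computing H_k = (kernel of ∂_k) / (image of ∂_{k+1}):

  H_0: rank C_0 − rank ∂_1 = 3 − 0 = 3, and there is no ∂_1, so H_0 ≅ Z^3.

(K is a triangulation of a set of 3 points.)

Hence the Betti numbers are b_0 = 3.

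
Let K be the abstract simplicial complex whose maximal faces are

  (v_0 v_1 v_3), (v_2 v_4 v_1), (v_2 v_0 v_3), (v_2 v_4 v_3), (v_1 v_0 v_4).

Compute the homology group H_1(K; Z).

H_1 = Z.

Order the vertices as v_0 < v_1 < v_2 < v_3 < v_4. Listing each simplex with vertices in this order, K has dimension 2 with simplices:

  0-simplices (5): [v_0], [v_1], [v_2], [v_3], [v_4]
  1-simplices (10): [v_0,v_1], [v_0,v_2], [v_0,v_3], [v_0,v_4], [v_1,v_2], [v_1,v_3], [v_1,v_4], [v_2,v_3], [v_2,v_4], [v_3,v_4]
  2-simplices (5): [v_0,v_1,v_3], [v_0,v_1,v_4], [v_0,v_2,v_3], [v_1,v_2,v_4], [v_2,v_3,v_4]

Hence C_0 ≅ Z^5, C_1 ≅ Z^10, C_2 ≅ Z^5.

∂_1: C_1 → C_0 is given by ∂[p,q] = [q] − [p]. For instance
  ∂[v_1,v_3] = [v_3] − [v_1].
The resulting 5×10 matrix has rank 4, and its Smith normal form has invariant factors (1,1,1,1).

Boundary ∂_2: C_2 → C_1 acts by ∂[p,q,r] = [q,r] − [p,r] + [p,q]. For instance
  ∂[v_0,v_2,v_3] = [v_2,v_3] − [v_0,v_3] + [v_0,v_2],
  ∂[v_2,v_3,v_4] = [v_3,v_4] − [v_2,v_4] + [v_2,v_3].
This gives a 10×5 integer matrix of rank 5; reducing to Smith normal form yields diagonal entries (1,1,1,1,1).

Reading off H_k = ker ∂_k / im ∂_{k+1}:

  H_1: rank ker ∂_1 − rank ∂_2 = (10 − 4) − 5 = 1, and the invariant factors of ∂_2 are all 1, so H_1 ≅ Z.

(K is a triangulation of the Möbius band.)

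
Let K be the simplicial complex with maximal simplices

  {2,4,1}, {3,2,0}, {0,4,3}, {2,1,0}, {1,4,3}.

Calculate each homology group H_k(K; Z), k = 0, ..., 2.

H_0 ≅ Z,  H_1 ≅ Z,  H_2 = 0.

Order the vertices as 0 < 1 < 2 < 3 < 4. Listing each simplex with vertices in this order, K has dimension 2 with simplices:

  0-simplices (5): [0], [1], [2], [3], [4]
  1-simplices (10): [0,1], [0,2], [0,3], [0,4], [1,2], [1,3], [1,4], [2,3], [2,4], [3,4]
  2-simplices (5): [0,1,2], [0,2,3], [0,3,4], [1,2,4], [1,3,4]

giving chain groups C_0 ≅ Z^5, C_1 ≅ Z^10, C_2 ≅ Z^5.

∂_1: C_1 → C_0 maps an edge to its endpoints' difference, ∂[p,q] = q − p.
As a 5×10 matrix over Z this has rank 4, with invariant factors (1,1,1,1).

Boundary ∂_2: C_2 → C_1 maps a triangle to the signed sum of its edges. For instance
  ∂[1,3,4] = [3,4] − [1,4] + [1,3],
  ∂[1,2,4] = [2,4] − [1,4] + [1,2].
This gives a 10×5 integer matrix of rank 5; reducing to Smith normal form yields diagonal entries (1,1,1,1,1).

Computing H_k = (kernel of ∂_k) / (image of ∂_{k+1}):

  H_0: rank C_0 − rank ∂_1 = 5 − 4 = 1, and the invariant factors of ∂_1 are all 1, so H_0 = Z.
  H_1: rank ker ∂_1 − rank ∂_2 = (10 − 4) − 5 = 1, and the invariant factors of ∂_2 are all 1, so H_1 = Z.
  H_2: rank ker ∂_2 − rank ∂_3 = (5 − 5) − 0 = 0, and there is no ∂_3, so H_2 = 0.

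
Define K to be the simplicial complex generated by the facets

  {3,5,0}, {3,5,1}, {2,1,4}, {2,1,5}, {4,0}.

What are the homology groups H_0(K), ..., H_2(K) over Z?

K has 6 vertices, 10 edges, 4 triangles.
rank ∂_0 = 0, rank ∂_1 = 5 ⇒ b_0 = 6 − 0 − 5 = 1; all invariant factors of ∂_1 are 1 so no torsion. So H_0 = Z.
rank ∂_1 = 5, rank ∂_2 = 4 ⇒ b_1 = 10 − 5 − 4 = 1; all invariant factors of ∂_2 are 1 so no torsion. So H_1 = Z.
rank ∂_2 = 4, rank ∂_3 = 0 ⇒ b_2 = 4 − 4 − 0 = 0. So H_2 = 0.

H_0 = Z,  H_1 = Z,  H_2 = 0.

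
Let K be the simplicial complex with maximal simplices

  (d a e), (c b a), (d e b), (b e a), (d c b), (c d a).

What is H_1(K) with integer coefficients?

Fix the vertex order a < b < c < d < e and write every simplex with vertices in increasing order. Then dim K = 2 and the simplices of K are:

  0-simplices (5): a, b, c, d, e
  1-simplices (9): ab, ac, ad, ae, bc, bd, be, cd, de
  2-simplices (6): abc, abe, acd, ade, bcd, bde

so the chain groups are C_0 ≅ Z^5, C_1 ≅ Z^9, C_2 ≅ Z^6.

Boundary ∂_1: C_1 → C_0 is given by ∂[p,q] = [q] − [p].
The 5×9 boundary matrix has rank 4 and Smith normal form diag(1,1,1,1).

Boundary ∂_2: C_2 → C_1 acts by ∂[p,q,r] = [q,r] − [p,r] + [p,q]. For instance
  ∂abc = bc − ac + ab,
  ∂ade = de − ae + ad.
This gives a 9×6 integer matrix of rank 5; reducing to Smith normal form yields diagonal entries (1,1,1,1,1).

From H_k ≅ ker(∂_k) / im(∂_{k+1}) we obtain:

  H_1: rank ker ∂_1 − rank ∂_2 = (9 − 4) − 5 = 0, and the invariant factors of ∂_2 are all 1, so H_1 ≅ 0.

(K is a triangulation of the 2-sphere S^2.)

H_1 ≅ 0.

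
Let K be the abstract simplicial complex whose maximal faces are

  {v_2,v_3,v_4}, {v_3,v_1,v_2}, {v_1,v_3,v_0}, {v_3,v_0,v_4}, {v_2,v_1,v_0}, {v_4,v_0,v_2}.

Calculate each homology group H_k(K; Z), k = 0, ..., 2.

Fix the vertex order v_0 < v_1 < v_2 < v_3 < v_4 and write every simplex with vertices in increasing order. Then dim K = 2 and the simplices of K are:

  0-simplices (5): [v_0], [v_1], [v_2], [v_3], [v_4]
  1-simplices (9): [v_0,v_1], [v_0,v_2], [v_0,v_3], [v_0,v_4], [v_1,v_2], [v_1,v_3], [v_2,v_3], [v_2,v_4], [v_3,v_4]
  2-simplices (6): [v_0,v_1,v_2], [v_0,v_1,v_3], [v_0,v_2,v_4], [v_0,v_3,v_4], [v_1,v_2,v_3], [v_2,v_3,v_4]

Hence C_0 ≅ Z^5, C_1 ≅ Z^9, C_2 ≅ Z^6.

The boundary map ∂_1: C_1 → C_0 sends each edge [p,q] (with p < q) to q − p. For instance
  ∂[v_0,v_3] = [v_3] − [v_0].
This gives a 5×9 integer matrix of rank 4; reducing to Smith normal form yields diagonal entries (1,1,1,1).

∂_2: C_2 → C_1 maps a triangle to the signed sum of its edges. For instance
  ∂[v_0,v_1,v_3] = [v_1,v_3] − [v_0,v_3] + [v_0,v_1],
  ∂[v_0,v_1,v_2] = [v_1,v_2] − [v_0,v_2] + [v_0,v_1].
This gives a 9×6 integer matrix of rank 5; reducing to Smith normal form yields diagonal entries (1,1,1,1,1).

Now H_k = ker ∂_k / im ∂_{k+1}, so:

  H_0: rank C_0 − rank ∂_1 = 5 − 4 = 1, and the invariant factors of ∂_1 are all 1, so H_0 = Z.
  H_1: rank ker ∂_1 − rank ∂_2 = (9 − 4) − 5 = 0, and the invariant factors of ∂_2 are all 1, so H_1 = 0.
  H_2: rank ker ∂_2 − rank ∂_3 = (6 − 5) − 0 = 1, and there is no ∂_3, so H_2 = Z.

H_0 ≅ Z,  H_1 = 0,  H_2 ≅ Z.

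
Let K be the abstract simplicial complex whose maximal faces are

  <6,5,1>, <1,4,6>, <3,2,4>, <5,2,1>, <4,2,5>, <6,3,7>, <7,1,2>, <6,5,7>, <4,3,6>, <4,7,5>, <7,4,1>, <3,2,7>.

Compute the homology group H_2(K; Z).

Fix the vertex order 1 < 2 < 3 < 4 < 5 < 6 < 7 and write every simplex with vertices in increasing order. Then dim K = 2 and the simplices of K are:

  0-simplices (7): [1], [2], [3], [4], [5], [6], [7]
  1-simplices (18): [1,2], [1,4], [1,5], [1,6], [1,7], [2,3], [2,4], [2,5], [2,7], [3,4], [3,6], [3,7], [4,5], [4,6], [4,7], [5,6], [5,7], [6,7]
  2-simplices (12): [1,2,5], [1,2,7], [1,4,6], [1,4,7], [1,5,6], [2,3,4], [2,3,7], [2,4,5], [3,4,6], [3,6,7], [4,5,7], [5,6,7]

so the chain groups are C_0 ≅ Z^7, C_1 ≅ Z^18, C_2 ≅ Z^12.

∂_1: C_1 → C_0 maps an edge to its endpoints' difference, ∂[p,q] = q − p. For instance
  ∂[2,5] = [5] − [2].
The 7×18 boundary matrix has rank 6 and Smith normal form diag(1,1,1,1,1,1).

The boundary map ∂_2: C_2 → C_1 maps a triangle to the signed sum of its edges. For instance
  ∂[5,6,7] = [6,7] − [5,7] + [5,6],
  ∂[2,4,5] = [4,5] − [2,5] + [2,4].
The resulting 18×12 matrix has rank 12, and its Smith normal form has invariant factors (1,1,1,1,1,1,1,1,1,1,1,2).

Computing H_k = (kernel of ∂_k) / (image of ∂_{k+1}):

  H_2: rank ker ∂_2 − rank ∂_3 = (12 − 12) − 0 = 0, and there is no ∂_3, so H_2 ≅ 0.

(K is a triangulation of the real projective plane RP^2.)

H_2 ≅ 0.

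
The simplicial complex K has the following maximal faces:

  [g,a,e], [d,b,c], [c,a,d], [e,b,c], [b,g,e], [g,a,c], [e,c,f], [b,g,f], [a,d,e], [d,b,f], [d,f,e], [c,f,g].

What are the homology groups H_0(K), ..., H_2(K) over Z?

Take the total order a < b < c < d < e < f < g on the vertex set. Then K (dimension 2) consists of the simplices:

  0-simplices (7): a, b, c, d, e, f, g
  1-simplices (18): ac, ad, ae, ag, bc, bd, be, bf, bg, cd, ce, cf, cg, de, df, ef, eg, fg
  2-simplices (12): acd, acg, ade, aeg, bcd, bce, bdf, beg, bfg, cef, cfg, def

Hence C_0 ≅ Z^7, C_1 ≅ Z^18, C_2 ≅ Z^12.

∂_1: C_1 → C_0 maps an edge to its endpoints' difference, ∂[p,q] = q − p.
This gives a 7×18 integer matrix of rank 6; reducing to Smith normal form yields diagonal entries (1,1,1,1,1,1).

∂_2: C_2 → C_1 sends each 2-simplex [p,q,r] to [q,r] − [p,r] + [p,q]. For instance
  ∂ade = de − ae + ad,
  ∂beg = eg − bg + be.
This gives a 18×12 integer matrix of rank 12; reducing to Smith normal form yields diagonal entries (1,1,1,1,1,1,1,1,1,1,1,2).

Now H_k = ker ∂_k / im ∂_{k+1}, so:

  H_0: rank C_0 − rank ∂_1 = 7 − 6 = 1, and the invariant factors of ∂_1 are all 1, so H_0 = Z.
  H_1: rank ker ∂_1 − rank ∂_2 = (18 − 6) − 12 = 0, and ∂_2 has invariant factor 2 > 1, so H_1 = Z/2Z.
  H_2: rank ker ∂_2 − rank ∂_3 = (12 − 12) − 0 = 0, and there is no ∂_3, so H_2 = 0.

As a check, the Euler characteristic is 7 − 18 + 12 = 1, which agrees with 1 − 0 + 0 = 1.
(K is a triangulation of the real projective plane RP^2.)

H_0 ≅ Z,  H_1 ≅ Z/2Z,  H_2 = 0.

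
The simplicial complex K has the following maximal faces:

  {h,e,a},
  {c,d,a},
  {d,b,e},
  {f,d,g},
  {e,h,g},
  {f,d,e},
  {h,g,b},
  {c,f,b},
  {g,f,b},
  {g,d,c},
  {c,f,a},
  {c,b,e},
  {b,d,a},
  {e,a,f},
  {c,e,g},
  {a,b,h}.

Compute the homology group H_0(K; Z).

H_0 = Z.

Take the total order a < b < c < d < e < f < g < h on the vertex set. Then K (dimension 2) consists of the simplices:

  0-simplices (8): a, b, c, d, e, f, g, h
  1-simplices (24): ab, ac, ad, ae, af, ah, bc, bd, be, bf, bg, bh, cd, ce, cf, cg, de, df, dg, ef, eg, eh, fg, gh
  2-simplices (16): abd, abh, acd, acf, aef, aeh, bce, bcf, bde, bfg, bgh, cdg, ceg, def, dfg, egh

giving chain groups C_0 ≅ Z^8, C_1 ≅ Z^24, C_2 ≅ Z^16.

Boundary ∂_1: C_1 → C_0 maps an edge to its endpoints' difference, ∂[p,q] = q − p.
This gives a 8×24 integer matrix of rank 7; reducing to Smith normal form yields diagonal entries (1,1,1,1,1,1,1).

∂_2: C_2 → C_1 maps a triangle to the signed sum of its edges. For instance
  ∂bgh = gh − bh + bg,
  ∂abd = bd − ad + ab.
The 24×16 boundary matrix has rank 15 and Smith normal form diag(1,1,1,1,1,1,1,1,1,1,1,1,1,1,1).

From H_k ≅ ker(∂_k) / im(∂_{k+1}) we obtain:

  H_0: rank C_0 − rank ∂_1 = 8 − 7 = 1, and the invariant factors of ∂_1 are all 1, so H_0 = Z.

(K is a triangulation of the torus T^2.)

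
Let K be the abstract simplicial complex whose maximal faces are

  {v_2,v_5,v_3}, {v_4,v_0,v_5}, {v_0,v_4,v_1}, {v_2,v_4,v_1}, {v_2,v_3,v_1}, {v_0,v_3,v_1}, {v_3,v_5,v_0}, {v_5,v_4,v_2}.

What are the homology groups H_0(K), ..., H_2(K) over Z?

H_0 = Z,  H_1 = 0,  H_2 = Z.

Fix the vertex order v_0 < v_1 < v_2 < v_3 < v_4 < v_5 and write every simplex with vertices in increasing order. Then dim K = 2 and the simplices of K are:

  0-simplices (6): [v_0], [v_1], [v_2], [v_3], [v_4], [v_5]
  1-simplices (12): [v_0,v_1], [v_0,v_3], [v_0,v_4], [v_0,v_5], [v_1,v_2], [v_1,v_3], [v_1,v_4], [v_2,v_3], [v_2,v_4], [v_2,v_5], [v_3,v_5], [v_4,v_5]
  2-simplices (8): [v_0,v_1,v_3], [v_0,v_1,v_4], [v_0,v_3,v_5], [v_0,v_4,v_5], [v_1,v_2,v_3], [v_1,v_2,v_4], [v_2,v_3,v_5], [v_2,v_4,v_5]

so the chain groups are C_0 ≅ Z^6, C_1 ≅ Z^12, C_2 ≅ Z^8.

∂_1: C_1 → C_0 maps an edge to its endpoints' difference, ∂[p,q] = q − p. For instance
  ∂[v_1,v_3] = [v_3] − [v_1].
As a 6×12 matrix over Z this has rank 5, with invariant factors (1,1,1,1,1).

∂_2: C_2 → C_1 sends each 2-simplex [p,q,r] to [q,r] − [p,r] + [p,q]. For instance
  ∂[v_1,v_2,v_4] = [v_2,v_4] − [v_1,v_4] + [v_1,v_2],
  ∂[v_1,v_2,v_3] = [v_2,v_3] − [v_1,v_3] + [v_1,v_2].
This gives a 12×8 integer matrix of rank 7; reducing to Smith normal form yields diagonal entries (1,1,1,1,1,1,1).

From H_k ≅ ker(∂_k) / im(∂_{k+1}) we obtain:

  H_0: rank C_0 − rank ∂_1 = 6 − 5 = 1, and the invariant factors of ∂_1 are all 1, so H_0 = Z.
  H_1: rank ker ∂_1 − rank ∂_2 = (12 − 5) − 7 = 0, and the invariant factors of ∂_2 are all 1, so H_1 = 0.
  H_2: rank ker ∂_2 − rank ∂_3 = (8 − 7) − 0 = 1, and there is no ∂_3, so H_2 = Z.

As a check, the Euler characteristic is 6 − 12 + 8 = 2, which agrees with 1 − 0 + 1 = 2.
(K is a triangulation of the 2-sphere S^2.)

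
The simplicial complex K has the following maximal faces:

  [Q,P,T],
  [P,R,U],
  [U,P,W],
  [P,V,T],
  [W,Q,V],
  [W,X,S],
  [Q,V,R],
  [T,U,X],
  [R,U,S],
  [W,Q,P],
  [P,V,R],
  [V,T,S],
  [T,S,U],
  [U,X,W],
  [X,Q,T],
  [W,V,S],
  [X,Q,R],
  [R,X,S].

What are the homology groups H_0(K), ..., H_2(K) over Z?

Fix the vertex order P < Q < R < S < T < U < V < W < X and write every simplex with vertices in increasing order. Then dim K = 2 and the simplices of K are:

  0-simplices (9): P, Q, R, S, T, U, V, W, X
  1-simplices (27): PQ, PR, PT, PU, PV, PW, QR, QT, QV, QW, QX, RS, RU, RV, RX, ST, SU, SV, SW, SX, TU, TV, TX, UW, UX, VW, WX
  2-simplices (18): PQT, PQW, PRU, PRV, PTV, PUW, QRV, QRX, QTX, QVW, RSU, RSX, STU, STV, SVW, SWX, TUX, UWX

Hence C_0 ≅ Z^9, C_1 ≅ Z^27, C_2 ≅ Z^18.

Boundary ∂_1: C_1 → C_0 maps an edge to its endpoints' difference, ∂[p,q] = q − p. For instance
  ∂PR = R − P.
The 9×27 boundary matrix has rank 8 and Smith normal form diag(1,1,1,1,1,1,1,1).

∂_2: C_2 → C_1 acts by ∂[p,q,r] = [q,r] − [p,r] + [p,q]. For instance
  ∂QRX = RX − QX + QR,
  ∂PQW = QW − PW + PQ.
As a 27×18 matrix over Z this has rank 18, with invariant factors (1,1,1,1,1,1,1,1,1,1,1,1,1,1,1,1,1,2).

Computing H_k = (kernel of ∂_k) / (image of ∂_{k+1}):

  H_0: rank C_0 − rank ∂_1 = 9 − 8 = 1, and the invariant factors of ∂_1 are all 1, so H_0 = Z.
  H_1: rank ker ∂_1 − rank ∂_2 = (27 − 8) − 18 = 1, and ∂_2 has invariant factor 2 > 1, so H_1 = Z ⊕ Z/2.
  H_2: rank ker ∂_2 − rank ∂_3 = (18 − 18) − 0 = 0, and there is no ∂_3, so H_2 = 0.

As a check, the Euler characteristic is 9 − 27 + 18 = 0, which agrees with 1 − 1 + 0 = 0.
(K is a triangulation of the Klein bottle.)

H_0 ≅ Z,  H_1 ≅ Z ⊕ Z/2,  H_2 = 0.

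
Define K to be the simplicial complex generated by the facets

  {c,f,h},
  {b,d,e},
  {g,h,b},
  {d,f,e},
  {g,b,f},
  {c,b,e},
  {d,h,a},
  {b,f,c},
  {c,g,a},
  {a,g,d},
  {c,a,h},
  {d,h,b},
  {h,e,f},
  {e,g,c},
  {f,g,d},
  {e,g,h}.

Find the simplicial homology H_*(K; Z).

H_0 = Z,  H_1 = Z^2,  H_2 = Z.

Fix the vertex order a < b < c < d < e < f < g < h and write every simplex with vertices in increasing order. Then dim K = 2 and the simplices of K are:

  0-simplices (8): a, b, c, d, e, f, g, h
  1-simplices (24): ac, ad, ag, ah, bc, bd, be, bf, bg, bh, ce, cf, cg, ch, de, df, dg, dh, ef, eg, eh, fg, fh, gh
  2-simplices (16): acg, ach, adg, adh, bce, bcf, bde, bdh, bfg, bgh, ceg, cfh, def, dfg, efh, egh

Hence C_0 ≅ Z^8, C_1 ≅ Z^24, C_2 ≅ Z^16.

∂_1: C_1 → C_0 sends each edge [p,q] (with p < q) to q − p. For instance
  ∂bg = g − b.
As a 8×24 matrix over Z this has rank 7, with invariant factors (1,1,1,1,1,1,1).

∂_2: C_2 → C_1 maps a triangle to the signed sum of its edges. For instance
  ∂bce = ce − be + bc,
  ∂def = ef − df + de.
The 24×16 boundary matrix has rank 15 and Smith normal form diag(1,1,1,1,1,1,1,1,1,1,1,1,1,1,1).

Computing H_k = (kernel of ∂_k) / (image of ∂_{k+1}):

  H_0: rank C_0 − rank ∂_1 = 8 − 7 = 1, and the invariant factors of ∂_1 are all 1, so H_0 ≅ Z.
  H_1: rank ker ∂_1 − rank ∂_2 = (24 − 7) − 15 = 2, and the invariant factors of ∂_2 are all 1, so H_1 ≅ Z^2.
  H_2: rank ker ∂_2 − rank ∂_3 = (16 − 15) − 0 = 1, and there is no ∂_3, so H_2 ≅ Z.

(K is a triangulation of the torus T^2.)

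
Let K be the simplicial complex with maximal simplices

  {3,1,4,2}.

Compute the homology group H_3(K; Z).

Order the vertices as 1 < 2 < 3 < 4. Listing each simplex with vertices in this order, K has dimension 3 with simplices:

  0-simplices (4): [1], [2], [3], [4]
  1-simplices (6): [1,2], [1,3], [1,4], [2,3], [2,4], [3,4]
  2-simplices (4): [1,2,3], [1,2,4], [1,3,4], [2,3,4]
  3-simplices (1): [1,2,3,4]

giving chain groups C_0 ≅ Z^4, C_1 ≅ Z^6, C_2 ≅ Z^4, C_3 ≅ Z^1.

∂_1: C_1 → C_0 sends each edge [p,q] (with p < q) to q − p. For instance
  ∂[2,4] = [4] − [2].
The resulting 4×6 matrix has rank 3, and its Smith normal form has invariant factors (1,1,1).

∂_2: C_2 → C_1 sends each 2-simplex [p,q,r] to [q,r] − [p,r] + [p,q]. For instance
  ∂[1,2,3] = [2,3] − [1,3] + [1,2],
  ∂[1,2,4] = [2,4] − [1,4] + [1,2].
The 6×4 boundary matrix has rank 3 and Smith normal form diag(1,1,1).

Boundary ∂_3: C_3 → C_2 sends each 3-simplex σ to the alternating sum Σ_i (−1)^i (σ with its i-th vertex removed). For instance
  ∂[1,2,3,4] = [2,3,4] − [1,3,4] + [1,2,4] − [1,2,3].
The 4×1 boundary matrix has rank 1 and Smith normal form diag(1).

Computing H_k = (kernel of ∂_k) / (image of ∂_{k+1}):

  H_3: rank ker ∂_3 − rank ∂_4 = (1 − 1) − 0 = 0, and there is no ∂_4, so H_3 = 0.

H_3 = 0.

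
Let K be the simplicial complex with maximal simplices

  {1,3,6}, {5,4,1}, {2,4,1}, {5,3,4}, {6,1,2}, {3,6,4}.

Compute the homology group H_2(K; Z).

H_2 ≅ 0.

Order the vertices as 1 < 2 < 3 < 4 < 5 < 6. Listing each simplex with vertices in this order, K has dimension 2 with simplices:

  0-simplices (6): [1], [2], [3], [4], [5], [6]
  1-simplices (12): [1,2], [1,3], [1,4], [1,5], [1,6], [2,4], [2,6], [3,4], [3,5], [3,6], [4,5], [4,6]
  2-simplices (6): [1,2,4], [1,2,6], [1,3,6], [1,4,5], [3,4,5], [3,4,6]

giving chain groups C_0 ≅ Z^6, C_1 ≅ Z^12, C_2 ≅ Z^6.

∂_1: C_1 → C_0 is given by ∂[p,q] = [q] − [p]. For instance
  ∂[3,5] = [5] − [3].
This gives a 6×12 integer matrix of rank 5; reducing to Smith normal form yields diagonal entries (1,1,1,1,1).

Boundary ∂_2: C_2 → C_1 maps a triangle to the signed sum of its edges. For instance
  ∂[1,2,4] = [2,4] − [1,4] + [1,2],
  ∂[1,4,5] = [4,5] − [1,5] + [1,4].
The 12×6 boundary matrix has rank 6 and Smith normal form diag(1,1,1,1,1,1).

Reading off H_k = ker ∂_k / im ∂_{k+1}:

  H_2: rank ker ∂_2 − rank ∂_3 = (6 − 6) − 0 = 0, and there is no ∂_3, so H_2 ≅ 0.

(K is a triangulation of the cylinder S^1 x I.)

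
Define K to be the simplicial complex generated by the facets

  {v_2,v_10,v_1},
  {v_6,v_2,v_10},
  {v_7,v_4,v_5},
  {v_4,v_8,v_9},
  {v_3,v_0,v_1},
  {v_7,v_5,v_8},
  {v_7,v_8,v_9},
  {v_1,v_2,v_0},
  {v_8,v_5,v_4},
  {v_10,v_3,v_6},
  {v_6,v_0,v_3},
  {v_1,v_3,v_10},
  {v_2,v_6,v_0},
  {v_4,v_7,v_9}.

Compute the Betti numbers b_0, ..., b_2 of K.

b_0 = 2, b_1 = 0, b_2 = 2.

Take the total order v_0 < v_1 < v_2 < v_3 < v_4 < v_5 < v_6 < v_7 < v_8 < v_9 < v_10 on the vertex set. Then K (dimension 2) consists of the simplices:

  0-simplices (11): [v_0], [v_1], [v_2], [v_3], [v_4], [v_5], [v_6], [v_7], [v_8], [v_9], [v_10]
  1-simplices (21): (21 of them)
  2-simplices (14): (14 of them)

so the chain groups are C_0 ≅ Z^11, C_1 ≅ Z^21, C_2 ≅ Z^14.

∂_1: C_1 → C_0 maps an edge to its endpoints' difference, ∂[p,q] = q − p. For instance
  ∂[v_4,v_7] = [v_7] − [v_4].
The resulting 11×21 matrix has rank 9, and its Smith normal form has invariant factors (1,1,1,1,1,1,1,1,1).

∂_2: C_2 → C_1 sends each 2-simplex [p,q,r] to [q,r] − [p,r] + [p,q]. For instance
  ∂[v_2,v_6,v_10] = [v_6,v_10] − [v_2,v_10] + [v_2,v_6],
  ∂[v_7,v_8,v_9] = [v_8,v_9] − [v_7,v_9] + [v_7,v_8].
The resulting 21×14 matrix has rank 12, and its Smith normal form has invariant factors (1,1,1,1,1,1,1,1,1,1,1,1).

Reading off H_k = ker ∂_k / im ∂_{k+1}:

  H_0: rank C_0 − rank ∂_1 = 11 − 9 = 2, and the invariant factors of ∂_1 are all 1, so H_0 ≅ Z^2.
  H_1: rank ker ∂_1 − rank ∂_2 = (21 − 9) − 12 = 0, and the invariant factors of ∂_2 are all 1, so H_1 ≅ 0.
  H_2: rank ker ∂_2 − rank ∂_3 = (14 − 12) − 0 = 2, and there is no ∂_3, so H_2 ≅ Z^2.

Hence the Betti numbers are b_0 = 2, b_1 = 0, b_2 = 2.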